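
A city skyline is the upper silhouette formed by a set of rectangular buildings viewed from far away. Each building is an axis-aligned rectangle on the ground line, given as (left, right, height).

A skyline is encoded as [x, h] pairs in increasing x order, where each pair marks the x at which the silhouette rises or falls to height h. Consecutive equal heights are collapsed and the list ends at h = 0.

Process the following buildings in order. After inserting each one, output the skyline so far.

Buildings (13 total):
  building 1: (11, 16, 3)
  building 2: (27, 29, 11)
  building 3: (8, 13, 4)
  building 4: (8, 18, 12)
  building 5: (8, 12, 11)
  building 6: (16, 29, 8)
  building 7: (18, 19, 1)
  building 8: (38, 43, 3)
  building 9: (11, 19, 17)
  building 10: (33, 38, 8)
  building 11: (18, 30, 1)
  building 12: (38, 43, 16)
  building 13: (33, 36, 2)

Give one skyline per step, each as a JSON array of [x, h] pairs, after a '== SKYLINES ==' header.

== SKYLINES ==
[[11,3],[16,0]]
[[11,3],[16,0],[27,11],[29,0]]
[[8,4],[13,3],[16,0],[27,11],[29,0]]
[[8,12],[18,0],[27,11],[29,0]]
[[8,12],[18,0],[27,11],[29,0]]
[[8,12],[18,8],[27,11],[29,0]]
[[8,12],[18,8],[27,11],[29,0]]
[[8,12],[18,8],[27,11],[29,0],[38,3],[43,0]]
[[8,12],[11,17],[19,8],[27,11],[29,0],[38,3],[43,0]]
[[8,12],[11,17],[19,8],[27,11],[29,0],[33,8],[38,3],[43,0]]
[[8,12],[11,17],[19,8],[27,11],[29,1],[30,0],[33,8],[38,3],[43,0]]
[[8,12],[11,17],[19,8],[27,11],[29,1],[30,0],[33,8],[38,16],[43,0]]
[[8,12],[11,17],[19,8],[27,11],[29,1],[30,0],[33,8],[38,16],[43,0]]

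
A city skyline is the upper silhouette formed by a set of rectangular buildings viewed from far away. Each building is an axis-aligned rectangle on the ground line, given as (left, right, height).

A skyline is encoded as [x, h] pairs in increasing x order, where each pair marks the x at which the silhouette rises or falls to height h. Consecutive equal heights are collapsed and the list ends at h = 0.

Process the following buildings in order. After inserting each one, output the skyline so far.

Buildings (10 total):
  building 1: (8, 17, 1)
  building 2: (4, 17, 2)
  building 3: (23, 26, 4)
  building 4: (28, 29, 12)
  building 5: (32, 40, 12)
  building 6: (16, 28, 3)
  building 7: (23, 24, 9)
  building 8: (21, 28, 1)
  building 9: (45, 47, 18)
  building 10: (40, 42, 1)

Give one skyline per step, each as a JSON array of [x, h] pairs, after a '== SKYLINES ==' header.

== SKYLINES ==
[[8,1],[17,0]]
[[4,2],[17,0]]
[[4,2],[17,0],[23,4],[26,0]]
[[4,2],[17,0],[23,4],[26,0],[28,12],[29,0]]
[[4,2],[17,0],[23,4],[26,0],[28,12],[29,0],[32,12],[40,0]]
[[4,2],[16,3],[23,4],[26,3],[28,12],[29,0],[32,12],[40,0]]
[[4,2],[16,3],[23,9],[24,4],[26,3],[28,12],[29,0],[32,12],[40,0]]
[[4,2],[16,3],[23,9],[24,4],[26,3],[28,12],[29,0],[32,12],[40,0]]
[[4,2],[16,3],[23,9],[24,4],[26,3],[28,12],[29,0],[32,12],[40,0],[45,18],[47,0]]
[[4,2],[16,3],[23,9],[24,4],[26,3],[28,12],[29,0],[32,12],[40,1],[42,0],[45,18],[47,0]]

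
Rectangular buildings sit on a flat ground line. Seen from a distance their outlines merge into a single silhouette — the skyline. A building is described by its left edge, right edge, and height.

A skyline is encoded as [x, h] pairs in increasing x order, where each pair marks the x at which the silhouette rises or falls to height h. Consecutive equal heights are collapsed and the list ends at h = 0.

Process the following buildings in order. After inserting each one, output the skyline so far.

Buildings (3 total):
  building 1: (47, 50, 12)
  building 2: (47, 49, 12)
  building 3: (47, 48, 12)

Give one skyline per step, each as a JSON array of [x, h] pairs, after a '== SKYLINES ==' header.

== SKYLINES ==
[[47,12],[50,0]]
[[47,12],[50,0]]
[[47,12],[50,0]]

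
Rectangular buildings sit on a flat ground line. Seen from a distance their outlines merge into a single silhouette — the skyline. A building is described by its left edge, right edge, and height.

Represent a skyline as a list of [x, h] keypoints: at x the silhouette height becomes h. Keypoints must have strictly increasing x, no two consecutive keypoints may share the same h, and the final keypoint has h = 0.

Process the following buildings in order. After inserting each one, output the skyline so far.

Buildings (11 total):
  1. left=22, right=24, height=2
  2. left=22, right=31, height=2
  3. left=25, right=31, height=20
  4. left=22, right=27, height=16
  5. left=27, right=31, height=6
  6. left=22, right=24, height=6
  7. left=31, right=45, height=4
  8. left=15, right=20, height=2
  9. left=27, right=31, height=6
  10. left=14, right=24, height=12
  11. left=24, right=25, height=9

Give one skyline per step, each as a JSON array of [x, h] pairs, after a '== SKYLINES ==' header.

== SKYLINES ==
[[22,2],[24,0]]
[[22,2],[31,0]]
[[22,2],[25,20],[31,0]]
[[22,16],[25,20],[31,0]]
[[22,16],[25,20],[31,0]]
[[22,16],[25,20],[31,0]]
[[22,16],[25,20],[31,4],[45,0]]
[[15,2],[20,0],[22,16],[25,20],[31,4],[45,0]]
[[15,2],[20,0],[22,16],[25,20],[31,4],[45,0]]
[[14,12],[22,16],[25,20],[31,4],[45,0]]
[[14,12],[22,16],[25,20],[31,4],[45,0]]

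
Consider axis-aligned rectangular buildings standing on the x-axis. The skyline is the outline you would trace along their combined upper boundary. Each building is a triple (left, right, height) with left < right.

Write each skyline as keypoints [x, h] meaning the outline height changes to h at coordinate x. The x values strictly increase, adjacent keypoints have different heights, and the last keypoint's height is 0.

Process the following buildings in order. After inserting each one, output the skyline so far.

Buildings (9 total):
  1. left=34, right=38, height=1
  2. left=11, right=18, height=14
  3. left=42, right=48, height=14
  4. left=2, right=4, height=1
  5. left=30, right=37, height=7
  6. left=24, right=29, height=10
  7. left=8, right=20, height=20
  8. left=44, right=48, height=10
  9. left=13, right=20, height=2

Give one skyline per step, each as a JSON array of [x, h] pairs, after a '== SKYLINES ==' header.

== SKYLINES ==
[[34,1],[38,0]]
[[11,14],[18,0],[34,1],[38,0]]
[[11,14],[18,0],[34,1],[38,0],[42,14],[48,0]]
[[2,1],[4,0],[11,14],[18,0],[34,1],[38,0],[42,14],[48,0]]
[[2,1],[4,0],[11,14],[18,0],[30,7],[37,1],[38,0],[42,14],[48,0]]
[[2,1],[4,0],[11,14],[18,0],[24,10],[29,0],[30,7],[37,1],[38,0],[42,14],[48,0]]
[[2,1],[4,0],[8,20],[20,0],[24,10],[29,0],[30,7],[37,1],[38,0],[42,14],[48,0]]
[[2,1],[4,0],[8,20],[20,0],[24,10],[29,0],[30,7],[37,1],[38,0],[42,14],[48,0]]
[[2,1],[4,0],[8,20],[20,0],[24,10],[29,0],[30,7],[37,1],[38,0],[42,14],[48,0]]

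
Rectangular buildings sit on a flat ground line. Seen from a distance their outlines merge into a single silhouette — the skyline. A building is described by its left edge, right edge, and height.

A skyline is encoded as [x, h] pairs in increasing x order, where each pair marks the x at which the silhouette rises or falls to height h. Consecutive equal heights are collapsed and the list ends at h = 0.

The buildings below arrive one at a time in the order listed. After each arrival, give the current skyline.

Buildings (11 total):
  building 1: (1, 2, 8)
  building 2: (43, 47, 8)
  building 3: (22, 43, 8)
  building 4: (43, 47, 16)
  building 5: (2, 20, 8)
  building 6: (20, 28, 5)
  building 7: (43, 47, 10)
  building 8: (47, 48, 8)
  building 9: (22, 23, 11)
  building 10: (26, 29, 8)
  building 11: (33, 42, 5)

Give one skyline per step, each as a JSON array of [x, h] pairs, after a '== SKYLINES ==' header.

== SKYLINES ==
[[1,8],[2,0]]
[[1,8],[2,0],[43,8],[47,0]]
[[1,8],[2,0],[22,8],[47,0]]
[[1,8],[2,0],[22,8],[43,16],[47,0]]
[[1,8],[20,0],[22,8],[43,16],[47,0]]
[[1,8],[20,5],[22,8],[43,16],[47,0]]
[[1,8],[20,5],[22,8],[43,16],[47,0]]
[[1,8],[20,5],[22,8],[43,16],[47,8],[48,0]]
[[1,8],[20,5],[22,11],[23,8],[43,16],[47,8],[48,0]]
[[1,8],[20,5],[22,11],[23,8],[43,16],[47,8],[48,0]]
[[1,8],[20,5],[22,11],[23,8],[43,16],[47,8],[48,0]]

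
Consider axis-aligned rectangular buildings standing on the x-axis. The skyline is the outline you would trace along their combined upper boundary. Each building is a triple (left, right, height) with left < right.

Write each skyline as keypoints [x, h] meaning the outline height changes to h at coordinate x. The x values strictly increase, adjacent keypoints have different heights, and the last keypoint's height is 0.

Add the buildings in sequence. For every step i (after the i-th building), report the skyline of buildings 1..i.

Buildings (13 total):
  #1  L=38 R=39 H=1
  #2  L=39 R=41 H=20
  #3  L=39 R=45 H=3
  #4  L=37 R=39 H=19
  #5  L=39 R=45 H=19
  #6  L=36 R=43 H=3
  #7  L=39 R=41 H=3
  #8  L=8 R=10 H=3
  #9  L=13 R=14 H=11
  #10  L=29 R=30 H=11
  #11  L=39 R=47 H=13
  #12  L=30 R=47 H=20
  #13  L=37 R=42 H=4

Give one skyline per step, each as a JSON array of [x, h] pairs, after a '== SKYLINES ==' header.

== SKYLINES ==
[[38,1],[39,0]]
[[38,1],[39,20],[41,0]]
[[38,1],[39,20],[41,3],[45,0]]
[[37,19],[39,20],[41,3],[45,0]]
[[37,19],[39,20],[41,19],[45,0]]
[[36,3],[37,19],[39,20],[41,19],[45,0]]
[[36,3],[37,19],[39,20],[41,19],[45,0]]
[[8,3],[10,0],[36,3],[37,19],[39,20],[41,19],[45,0]]
[[8,3],[10,0],[13,11],[14,0],[36,3],[37,19],[39,20],[41,19],[45,0]]
[[8,3],[10,0],[13,11],[14,0],[29,11],[30,0],[36,3],[37,19],[39,20],[41,19],[45,0]]
[[8,3],[10,0],[13,11],[14,0],[29,11],[30,0],[36,3],[37,19],[39,20],[41,19],[45,13],[47,0]]
[[8,3],[10,0],[13,11],[14,0],[29,11],[30,20],[47,0]]
[[8,3],[10,0],[13,11],[14,0],[29,11],[30,20],[47,0]]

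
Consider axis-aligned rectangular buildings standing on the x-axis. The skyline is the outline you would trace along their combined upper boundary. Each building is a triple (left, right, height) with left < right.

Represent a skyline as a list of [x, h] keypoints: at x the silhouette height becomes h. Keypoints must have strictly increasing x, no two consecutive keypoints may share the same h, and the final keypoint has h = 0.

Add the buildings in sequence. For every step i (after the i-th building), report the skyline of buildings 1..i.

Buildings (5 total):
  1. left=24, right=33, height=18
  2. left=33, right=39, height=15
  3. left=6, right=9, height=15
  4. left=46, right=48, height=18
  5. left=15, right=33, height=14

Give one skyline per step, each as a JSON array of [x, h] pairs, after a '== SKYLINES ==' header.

== SKYLINES ==
[[24,18],[33,0]]
[[24,18],[33,15],[39,0]]
[[6,15],[9,0],[24,18],[33,15],[39,0]]
[[6,15],[9,0],[24,18],[33,15],[39,0],[46,18],[48,0]]
[[6,15],[9,0],[15,14],[24,18],[33,15],[39,0],[46,18],[48,0]]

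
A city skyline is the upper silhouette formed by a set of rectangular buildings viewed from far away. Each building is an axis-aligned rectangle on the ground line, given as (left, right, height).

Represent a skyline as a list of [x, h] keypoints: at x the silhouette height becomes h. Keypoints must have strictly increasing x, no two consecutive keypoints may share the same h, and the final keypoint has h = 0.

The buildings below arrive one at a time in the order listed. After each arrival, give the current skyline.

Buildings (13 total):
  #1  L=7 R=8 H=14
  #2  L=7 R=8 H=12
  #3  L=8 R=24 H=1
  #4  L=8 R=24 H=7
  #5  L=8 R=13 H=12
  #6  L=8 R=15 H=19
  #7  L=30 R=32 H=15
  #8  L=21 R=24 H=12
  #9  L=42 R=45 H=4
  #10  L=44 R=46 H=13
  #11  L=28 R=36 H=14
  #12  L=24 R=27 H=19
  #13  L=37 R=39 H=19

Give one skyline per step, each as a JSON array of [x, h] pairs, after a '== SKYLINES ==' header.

== SKYLINES ==
[[7,14],[8,0]]
[[7,14],[8,0]]
[[7,14],[8,1],[24,0]]
[[7,14],[8,7],[24,0]]
[[7,14],[8,12],[13,7],[24,0]]
[[7,14],[8,19],[15,7],[24,0]]
[[7,14],[8,19],[15,7],[24,0],[30,15],[32,0]]
[[7,14],[8,19],[15,7],[21,12],[24,0],[30,15],[32,0]]
[[7,14],[8,19],[15,7],[21,12],[24,0],[30,15],[32,0],[42,4],[45,0]]
[[7,14],[8,19],[15,7],[21,12],[24,0],[30,15],[32,0],[42,4],[44,13],[46,0]]
[[7,14],[8,19],[15,7],[21,12],[24,0],[28,14],[30,15],[32,14],[36,0],[42,4],[44,13],[46,0]]
[[7,14],[8,19],[15,7],[21,12],[24,19],[27,0],[28,14],[30,15],[32,14],[36,0],[42,4],[44,13],[46,0]]
[[7,14],[8,19],[15,7],[21,12],[24,19],[27,0],[28,14],[30,15],[32,14],[36,0],[37,19],[39,0],[42,4],[44,13],[46,0]]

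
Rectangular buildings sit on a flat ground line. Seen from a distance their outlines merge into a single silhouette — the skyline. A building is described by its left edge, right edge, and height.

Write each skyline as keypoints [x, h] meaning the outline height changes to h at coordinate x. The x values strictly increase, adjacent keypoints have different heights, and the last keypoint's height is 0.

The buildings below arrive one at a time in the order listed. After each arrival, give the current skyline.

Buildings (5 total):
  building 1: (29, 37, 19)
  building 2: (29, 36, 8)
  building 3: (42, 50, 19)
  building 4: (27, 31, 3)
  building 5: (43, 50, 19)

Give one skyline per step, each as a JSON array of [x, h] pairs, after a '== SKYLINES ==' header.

== SKYLINES ==
[[29,19],[37,0]]
[[29,19],[37,0]]
[[29,19],[37,0],[42,19],[50,0]]
[[27,3],[29,19],[37,0],[42,19],[50,0]]
[[27,3],[29,19],[37,0],[42,19],[50,0]]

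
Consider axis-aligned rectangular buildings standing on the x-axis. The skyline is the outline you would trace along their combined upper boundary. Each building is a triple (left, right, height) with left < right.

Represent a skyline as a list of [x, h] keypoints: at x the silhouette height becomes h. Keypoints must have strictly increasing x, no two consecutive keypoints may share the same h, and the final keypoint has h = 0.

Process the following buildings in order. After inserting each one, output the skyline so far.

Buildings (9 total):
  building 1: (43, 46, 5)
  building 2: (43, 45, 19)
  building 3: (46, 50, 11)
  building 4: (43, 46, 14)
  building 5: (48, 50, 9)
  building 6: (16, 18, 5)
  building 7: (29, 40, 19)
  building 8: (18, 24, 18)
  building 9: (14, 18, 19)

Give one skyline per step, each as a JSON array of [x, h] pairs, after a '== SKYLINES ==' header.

== SKYLINES ==
[[43,5],[46,0]]
[[43,19],[45,5],[46,0]]
[[43,19],[45,5],[46,11],[50,0]]
[[43,19],[45,14],[46,11],[50,0]]
[[43,19],[45,14],[46,11],[50,0]]
[[16,5],[18,0],[43,19],[45,14],[46,11],[50,0]]
[[16,5],[18,0],[29,19],[40,0],[43,19],[45,14],[46,11],[50,0]]
[[16,5],[18,18],[24,0],[29,19],[40,0],[43,19],[45,14],[46,11],[50,0]]
[[14,19],[18,18],[24,0],[29,19],[40,0],[43,19],[45,14],[46,11],[50,0]]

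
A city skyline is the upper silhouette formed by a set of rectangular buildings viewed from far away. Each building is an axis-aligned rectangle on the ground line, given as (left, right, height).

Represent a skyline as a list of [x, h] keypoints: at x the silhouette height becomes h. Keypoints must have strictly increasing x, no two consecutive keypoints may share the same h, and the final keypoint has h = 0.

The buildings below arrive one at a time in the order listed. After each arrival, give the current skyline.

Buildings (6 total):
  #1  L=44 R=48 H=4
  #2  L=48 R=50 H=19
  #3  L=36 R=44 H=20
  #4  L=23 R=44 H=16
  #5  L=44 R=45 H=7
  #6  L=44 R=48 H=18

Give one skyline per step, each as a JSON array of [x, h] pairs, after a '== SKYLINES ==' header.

== SKYLINES ==
[[44,4],[48,0]]
[[44,4],[48,19],[50,0]]
[[36,20],[44,4],[48,19],[50,0]]
[[23,16],[36,20],[44,4],[48,19],[50,0]]
[[23,16],[36,20],[44,7],[45,4],[48,19],[50,0]]
[[23,16],[36,20],[44,18],[48,19],[50,0]]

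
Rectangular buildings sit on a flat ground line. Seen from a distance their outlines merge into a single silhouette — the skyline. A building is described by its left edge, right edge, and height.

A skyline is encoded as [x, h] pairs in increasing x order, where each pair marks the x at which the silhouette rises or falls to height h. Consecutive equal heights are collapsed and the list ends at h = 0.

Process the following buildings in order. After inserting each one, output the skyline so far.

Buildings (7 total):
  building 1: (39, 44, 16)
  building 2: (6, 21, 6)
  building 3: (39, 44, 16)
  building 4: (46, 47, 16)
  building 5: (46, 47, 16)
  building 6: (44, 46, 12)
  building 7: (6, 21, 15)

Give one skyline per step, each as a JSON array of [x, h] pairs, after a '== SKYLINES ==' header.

== SKYLINES ==
[[39,16],[44,0]]
[[6,6],[21,0],[39,16],[44,0]]
[[6,6],[21,0],[39,16],[44,0]]
[[6,6],[21,0],[39,16],[44,0],[46,16],[47,0]]
[[6,6],[21,0],[39,16],[44,0],[46,16],[47,0]]
[[6,6],[21,0],[39,16],[44,12],[46,16],[47,0]]
[[6,15],[21,0],[39,16],[44,12],[46,16],[47,0]]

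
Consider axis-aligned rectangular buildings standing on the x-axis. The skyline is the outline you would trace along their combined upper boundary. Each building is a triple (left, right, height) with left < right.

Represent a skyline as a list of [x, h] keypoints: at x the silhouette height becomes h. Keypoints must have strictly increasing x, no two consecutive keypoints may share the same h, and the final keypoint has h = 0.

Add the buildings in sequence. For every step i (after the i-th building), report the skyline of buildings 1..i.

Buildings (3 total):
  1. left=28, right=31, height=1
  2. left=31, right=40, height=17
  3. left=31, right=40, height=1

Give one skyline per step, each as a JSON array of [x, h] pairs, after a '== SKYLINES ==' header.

== SKYLINES ==
[[28,1],[31,0]]
[[28,1],[31,17],[40,0]]
[[28,1],[31,17],[40,0]]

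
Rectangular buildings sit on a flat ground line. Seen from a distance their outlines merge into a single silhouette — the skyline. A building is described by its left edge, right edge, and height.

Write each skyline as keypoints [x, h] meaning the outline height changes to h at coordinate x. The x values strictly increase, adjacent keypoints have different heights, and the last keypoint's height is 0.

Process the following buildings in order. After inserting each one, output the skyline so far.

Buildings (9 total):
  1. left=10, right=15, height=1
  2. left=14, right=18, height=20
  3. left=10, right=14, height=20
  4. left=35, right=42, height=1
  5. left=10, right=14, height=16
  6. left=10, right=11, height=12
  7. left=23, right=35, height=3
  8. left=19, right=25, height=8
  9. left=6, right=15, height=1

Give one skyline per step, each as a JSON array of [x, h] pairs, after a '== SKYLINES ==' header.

== SKYLINES ==
[[10,1],[15,0]]
[[10,1],[14,20],[18,0]]
[[10,20],[18,0]]
[[10,20],[18,0],[35,1],[42,0]]
[[10,20],[18,0],[35,1],[42,0]]
[[10,20],[18,0],[35,1],[42,0]]
[[10,20],[18,0],[23,3],[35,1],[42,0]]
[[10,20],[18,0],[19,8],[25,3],[35,1],[42,0]]
[[6,1],[10,20],[18,0],[19,8],[25,3],[35,1],[42,0]]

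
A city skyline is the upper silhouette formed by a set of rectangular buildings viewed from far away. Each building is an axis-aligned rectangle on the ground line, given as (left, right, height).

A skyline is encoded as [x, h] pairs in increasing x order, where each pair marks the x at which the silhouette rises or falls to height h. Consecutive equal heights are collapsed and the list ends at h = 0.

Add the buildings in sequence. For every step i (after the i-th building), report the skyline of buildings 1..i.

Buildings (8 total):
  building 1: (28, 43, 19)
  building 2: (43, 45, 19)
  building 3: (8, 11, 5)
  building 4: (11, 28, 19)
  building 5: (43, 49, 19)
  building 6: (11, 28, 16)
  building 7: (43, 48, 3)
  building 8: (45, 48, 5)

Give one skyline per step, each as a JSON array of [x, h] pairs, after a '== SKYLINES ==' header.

== SKYLINES ==
[[28,19],[43,0]]
[[28,19],[45,0]]
[[8,5],[11,0],[28,19],[45,0]]
[[8,5],[11,19],[45,0]]
[[8,5],[11,19],[49,0]]
[[8,5],[11,19],[49,0]]
[[8,5],[11,19],[49,0]]
[[8,5],[11,19],[49,0]]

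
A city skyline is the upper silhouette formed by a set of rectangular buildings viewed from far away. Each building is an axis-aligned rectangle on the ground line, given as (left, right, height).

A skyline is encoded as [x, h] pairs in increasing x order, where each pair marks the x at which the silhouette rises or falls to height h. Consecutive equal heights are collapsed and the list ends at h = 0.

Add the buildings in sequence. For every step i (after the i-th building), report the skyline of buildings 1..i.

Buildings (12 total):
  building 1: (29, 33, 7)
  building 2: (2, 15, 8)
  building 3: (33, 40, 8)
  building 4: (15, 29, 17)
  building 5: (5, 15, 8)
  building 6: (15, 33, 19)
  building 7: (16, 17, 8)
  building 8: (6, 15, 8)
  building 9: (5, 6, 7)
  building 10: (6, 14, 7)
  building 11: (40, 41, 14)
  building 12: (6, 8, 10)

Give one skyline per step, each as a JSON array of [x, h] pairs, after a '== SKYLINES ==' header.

== SKYLINES ==
[[29,7],[33,0]]
[[2,8],[15,0],[29,7],[33,0]]
[[2,8],[15,0],[29,7],[33,8],[40,0]]
[[2,8],[15,17],[29,7],[33,8],[40,0]]
[[2,8],[15,17],[29,7],[33,8],[40,0]]
[[2,8],[15,19],[33,8],[40,0]]
[[2,8],[15,19],[33,8],[40,0]]
[[2,8],[15,19],[33,8],[40,0]]
[[2,8],[15,19],[33,8],[40,0]]
[[2,8],[15,19],[33,8],[40,0]]
[[2,8],[15,19],[33,8],[40,14],[41,0]]
[[2,8],[6,10],[8,8],[15,19],[33,8],[40,14],[41,0]]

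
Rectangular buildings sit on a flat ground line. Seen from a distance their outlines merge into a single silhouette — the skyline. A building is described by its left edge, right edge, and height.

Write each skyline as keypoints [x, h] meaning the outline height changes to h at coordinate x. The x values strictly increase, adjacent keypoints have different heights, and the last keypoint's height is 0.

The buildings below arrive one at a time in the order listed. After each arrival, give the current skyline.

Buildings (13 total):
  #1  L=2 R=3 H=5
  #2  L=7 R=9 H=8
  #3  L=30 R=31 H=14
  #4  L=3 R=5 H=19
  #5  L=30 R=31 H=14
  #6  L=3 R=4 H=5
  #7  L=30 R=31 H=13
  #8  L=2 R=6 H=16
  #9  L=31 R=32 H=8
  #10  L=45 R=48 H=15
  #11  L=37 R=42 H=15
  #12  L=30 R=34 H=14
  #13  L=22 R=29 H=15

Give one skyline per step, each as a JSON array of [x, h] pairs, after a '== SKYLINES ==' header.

== SKYLINES ==
[[2,5],[3,0]]
[[2,5],[3,0],[7,8],[9,0]]
[[2,5],[3,0],[7,8],[9,0],[30,14],[31,0]]
[[2,5],[3,19],[5,0],[7,8],[9,0],[30,14],[31,0]]
[[2,5],[3,19],[5,0],[7,8],[9,0],[30,14],[31,0]]
[[2,5],[3,19],[5,0],[7,8],[9,0],[30,14],[31,0]]
[[2,5],[3,19],[5,0],[7,8],[9,0],[30,14],[31,0]]
[[2,16],[3,19],[5,16],[6,0],[7,8],[9,0],[30,14],[31,0]]
[[2,16],[3,19],[5,16],[6,0],[7,8],[9,0],[30,14],[31,8],[32,0]]
[[2,16],[3,19],[5,16],[6,0],[7,8],[9,0],[30,14],[31,8],[32,0],[45,15],[48,0]]
[[2,16],[3,19],[5,16],[6,0],[7,8],[9,0],[30,14],[31,8],[32,0],[37,15],[42,0],[45,15],[48,0]]
[[2,16],[3,19],[5,16],[6,0],[7,8],[9,0],[30,14],[34,0],[37,15],[42,0],[45,15],[48,0]]
[[2,16],[3,19],[5,16],[6,0],[7,8],[9,0],[22,15],[29,0],[30,14],[34,0],[37,15],[42,0],[45,15],[48,0]]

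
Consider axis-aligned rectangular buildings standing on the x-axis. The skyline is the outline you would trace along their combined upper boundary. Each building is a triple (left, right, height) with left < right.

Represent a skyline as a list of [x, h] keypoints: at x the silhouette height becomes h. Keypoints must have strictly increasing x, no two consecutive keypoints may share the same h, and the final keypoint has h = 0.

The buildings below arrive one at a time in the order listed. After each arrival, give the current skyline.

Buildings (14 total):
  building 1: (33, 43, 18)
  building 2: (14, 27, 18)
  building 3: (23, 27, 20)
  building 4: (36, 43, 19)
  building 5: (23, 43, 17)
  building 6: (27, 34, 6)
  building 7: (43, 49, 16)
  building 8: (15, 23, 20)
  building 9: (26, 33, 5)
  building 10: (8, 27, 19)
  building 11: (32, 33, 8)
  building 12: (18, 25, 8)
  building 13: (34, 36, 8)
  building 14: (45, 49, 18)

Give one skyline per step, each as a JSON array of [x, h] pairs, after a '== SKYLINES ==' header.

== SKYLINES ==
[[33,18],[43,0]]
[[14,18],[27,0],[33,18],[43,0]]
[[14,18],[23,20],[27,0],[33,18],[43,0]]
[[14,18],[23,20],[27,0],[33,18],[36,19],[43,0]]
[[14,18],[23,20],[27,17],[33,18],[36,19],[43,0]]
[[14,18],[23,20],[27,17],[33,18],[36,19],[43,0]]
[[14,18],[23,20],[27,17],[33,18],[36,19],[43,16],[49,0]]
[[14,18],[15,20],[27,17],[33,18],[36,19],[43,16],[49,0]]
[[14,18],[15,20],[27,17],[33,18],[36,19],[43,16],[49,0]]
[[8,19],[15,20],[27,17],[33,18],[36,19],[43,16],[49,0]]
[[8,19],[15,20],[27,17],[33,18],[36,19],[43,16],[49,0]]
[[8,19],[15,20],[27,17],[33,18],[36,19],[43,16],[49,0]]
[[8,19],[15,20],[27,17],[33,18],[36,19],[43,16],[49,0]]
[[8,19],[15,20],[27,17],[33,18],[36,19],[43,16],[45,18],[49,0]]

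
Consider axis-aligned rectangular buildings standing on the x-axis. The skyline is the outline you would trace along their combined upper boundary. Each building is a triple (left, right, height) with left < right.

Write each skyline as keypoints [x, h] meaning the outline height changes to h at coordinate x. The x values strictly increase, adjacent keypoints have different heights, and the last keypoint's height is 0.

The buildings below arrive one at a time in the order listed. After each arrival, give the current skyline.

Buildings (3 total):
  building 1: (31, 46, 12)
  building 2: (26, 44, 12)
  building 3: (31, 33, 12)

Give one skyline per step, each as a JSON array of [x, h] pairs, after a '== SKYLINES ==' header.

== SKYLINES ==
[[31,12],[46,0]]
[[26,12],[46,0]]
[[26,12],[46,0]]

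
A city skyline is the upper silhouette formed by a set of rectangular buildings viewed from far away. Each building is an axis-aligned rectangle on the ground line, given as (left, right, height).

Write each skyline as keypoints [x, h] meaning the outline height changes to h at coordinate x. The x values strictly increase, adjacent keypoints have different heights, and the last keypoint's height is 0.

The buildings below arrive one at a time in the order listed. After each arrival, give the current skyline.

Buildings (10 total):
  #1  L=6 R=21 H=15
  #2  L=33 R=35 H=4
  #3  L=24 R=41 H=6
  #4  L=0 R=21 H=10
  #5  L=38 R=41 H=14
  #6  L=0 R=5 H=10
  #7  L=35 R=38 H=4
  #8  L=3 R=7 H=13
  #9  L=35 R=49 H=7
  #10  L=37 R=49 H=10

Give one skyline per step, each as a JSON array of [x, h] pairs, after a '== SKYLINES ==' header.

== SKYLINES ==
[[6,15],[21,0]]
[[6,15],[21,0],[33,4],[35,0]]
[[6,15],[21,0],[24,6],[41,0]]
[[0,10],[6,15],[21,0],[24,6],[41,0]]
[[0,10],[6,15],[21,0],[24,6],[38,14],[41,0]]
[[0,10],[6,15],[21,0],[24,6],[38,14],[41,0]]
[[0,10],[6,15],[21,0],[24,6],[38,14],[41,0]]
[[0,10],[3,13],[6,15],[21,0],[24,6],[38,14],[41,0]]
[[0,10],[3,13],[6,15],[21,0],[24,6],[35,7],[38,14],[41,7],[49,0]]
[[0,10],[3,13],[6,15],[21,0],[24,6],[35,7],[37,10],[38,14],[41,10],[49,0]]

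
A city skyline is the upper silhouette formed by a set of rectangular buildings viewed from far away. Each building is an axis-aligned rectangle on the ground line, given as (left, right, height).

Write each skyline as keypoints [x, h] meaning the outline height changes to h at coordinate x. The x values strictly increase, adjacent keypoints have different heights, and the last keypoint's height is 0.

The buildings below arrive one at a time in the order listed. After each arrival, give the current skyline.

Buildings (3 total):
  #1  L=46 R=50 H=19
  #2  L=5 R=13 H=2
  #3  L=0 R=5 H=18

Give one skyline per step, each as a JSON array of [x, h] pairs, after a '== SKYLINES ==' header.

== SKYLINES ==
[[46,19],[50,0]]
[[5,2],[13,0],[46,19],[50,0]]
[[0,18],[5,2],[13,0],[46,19],[50,0]]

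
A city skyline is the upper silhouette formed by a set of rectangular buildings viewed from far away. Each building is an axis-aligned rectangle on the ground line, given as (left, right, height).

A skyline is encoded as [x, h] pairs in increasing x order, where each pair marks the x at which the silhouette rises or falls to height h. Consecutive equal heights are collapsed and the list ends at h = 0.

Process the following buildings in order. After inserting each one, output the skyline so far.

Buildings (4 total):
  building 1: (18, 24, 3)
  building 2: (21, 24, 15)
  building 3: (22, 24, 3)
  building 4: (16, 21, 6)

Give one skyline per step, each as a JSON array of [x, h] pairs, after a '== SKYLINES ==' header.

== SKYLINES ==
[[18,3],[24,0]]
[[18,3],[21,15],[24,0]]
[[18,3],[21,15],[24,0]]
[[16,6],[21,15],[24,0]]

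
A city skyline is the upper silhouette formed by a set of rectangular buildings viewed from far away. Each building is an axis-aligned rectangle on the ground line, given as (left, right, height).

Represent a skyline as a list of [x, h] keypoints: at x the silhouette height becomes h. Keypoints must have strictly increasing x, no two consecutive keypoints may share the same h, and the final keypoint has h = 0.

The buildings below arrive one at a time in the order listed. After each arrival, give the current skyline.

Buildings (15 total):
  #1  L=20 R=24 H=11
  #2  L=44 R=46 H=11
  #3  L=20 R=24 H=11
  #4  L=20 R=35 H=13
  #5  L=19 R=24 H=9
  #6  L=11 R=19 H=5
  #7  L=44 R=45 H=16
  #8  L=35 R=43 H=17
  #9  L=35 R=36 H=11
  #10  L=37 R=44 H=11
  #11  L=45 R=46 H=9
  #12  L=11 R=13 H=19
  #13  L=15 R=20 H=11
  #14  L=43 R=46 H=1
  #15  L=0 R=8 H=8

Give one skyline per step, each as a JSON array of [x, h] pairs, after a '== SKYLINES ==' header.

== SKYLINES ==
[[20,11],[24,0]]
[[20,11],[24,0],[44,11],[46,0]]
[[20,11],[24,0],[44,11],[46,0]]
[[20,13],[35,0],[44,11],[46,0]]
[[19,9],[20,13],[35,0],[44,11],[46,0]]
[[11,5],[19,9],[20,13],[35,0],[44,11],[46,0]]
[[11,5],[19,9],[20,13],[35,0],[44,16],[45,11],[46,0]]
[[11,5],[19,9],[20,13],[35,17],[43,0],[44,16],[45,11],[46,0]]
[[11,5],[19,9],[20,13],[35,17],[43,0],[44,16],[45,11],[46,0]]
[[11,5],[19,9],[20,13],[35,17],[43,11],[44,16],[45,11],[46,0]]
[[11,5],[19,9],[20,13],[35,17],[43,11],[44,16],[45,11],[46,0]]
[[11,19],[13,5],[19,9],[20,13],[35,17],[43,11],[44,16],[45,11],[46,0]]
[[11,19],[13,5],[15,11],[20,13],[35,17],[43,11],[44,16],[45,11],[46,0]]
[[11,19],[13,5],[15,11],[20,13],[35,17],[43,11],[44,16],[45,11],[46,0]]
[[0,8],[8,0],[11,19],[13,5],[15,11],[20,13],[35,17],[43,11],[44,16],[45,11],[46,0]]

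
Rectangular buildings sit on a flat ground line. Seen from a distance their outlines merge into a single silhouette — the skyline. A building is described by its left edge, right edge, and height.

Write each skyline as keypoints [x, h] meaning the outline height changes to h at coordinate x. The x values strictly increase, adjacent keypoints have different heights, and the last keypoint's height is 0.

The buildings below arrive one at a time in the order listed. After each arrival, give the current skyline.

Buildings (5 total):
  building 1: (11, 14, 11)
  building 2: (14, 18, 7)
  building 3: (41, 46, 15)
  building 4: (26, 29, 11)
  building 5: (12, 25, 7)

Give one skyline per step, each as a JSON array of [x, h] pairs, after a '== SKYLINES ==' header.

== SKYLINES ==
[[11,11],[14,0]]
[[11,11],[14,7],[18,0]]
[[11,11],[14,7],[18,0],[41,15],[46,0]]
[[11,11],[14,7],[18,0],[26,11],[29,0],[41,15],[46,0]]
[[11,11],[14,7],[25,0],[26,11],[29,0],[41,15],[46,0]]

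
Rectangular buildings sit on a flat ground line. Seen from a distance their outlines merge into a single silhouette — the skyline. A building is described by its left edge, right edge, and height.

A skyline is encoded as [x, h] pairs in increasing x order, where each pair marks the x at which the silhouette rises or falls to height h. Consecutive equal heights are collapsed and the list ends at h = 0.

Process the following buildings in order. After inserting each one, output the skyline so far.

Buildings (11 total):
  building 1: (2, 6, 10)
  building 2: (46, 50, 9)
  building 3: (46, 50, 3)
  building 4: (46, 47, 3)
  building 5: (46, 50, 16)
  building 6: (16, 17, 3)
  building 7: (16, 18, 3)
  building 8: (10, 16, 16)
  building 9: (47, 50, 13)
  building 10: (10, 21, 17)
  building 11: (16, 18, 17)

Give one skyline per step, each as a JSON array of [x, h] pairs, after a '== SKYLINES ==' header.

== SKYLINES ==
[[2,10],[6,0]]
[[2,10],[6,0],[46,9],[50,0]]
[[2,10],[6,0],[46,9],[50,0]]
[[2,10],[6,0],[46,9],[50,0]]
[[2,10],[6,0],[46,16],[50,0]]
[[2,10],[6,0],[16,3],[17,0],[46,16],[50,0]]
[[2,10],[6,0],[16,3],[18,0],[46,16],[50,0]]
[[2,10],[6,0],[10,16],[16,3],[18,0],[46,16],[50,0]]
[[2,10],[6,0],[10,16],[16,3],[18,0],[46,16],[50,0]]
[[2,10],[6,0],[10,17],[21,0],[46,16],[50,0]]
[[2,10],[6,0],[10,17],[21,0],[46,16],[50,0]]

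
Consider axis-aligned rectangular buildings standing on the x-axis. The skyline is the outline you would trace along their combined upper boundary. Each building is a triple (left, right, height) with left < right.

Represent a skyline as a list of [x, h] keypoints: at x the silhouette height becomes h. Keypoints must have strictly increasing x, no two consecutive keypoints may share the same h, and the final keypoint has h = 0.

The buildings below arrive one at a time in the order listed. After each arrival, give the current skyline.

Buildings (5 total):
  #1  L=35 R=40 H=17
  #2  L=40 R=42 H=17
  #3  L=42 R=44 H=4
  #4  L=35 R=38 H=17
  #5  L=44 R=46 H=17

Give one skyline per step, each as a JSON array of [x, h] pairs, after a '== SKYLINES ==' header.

== SKYLINES ==
[[35,17],[40,0]]
[[35,17],[42,0]]
[[35,17],[42,4],[44,0]]
[[35,17],[42,4],[44,0]]
[[35,17],[42,4],[44,17],[46,0]]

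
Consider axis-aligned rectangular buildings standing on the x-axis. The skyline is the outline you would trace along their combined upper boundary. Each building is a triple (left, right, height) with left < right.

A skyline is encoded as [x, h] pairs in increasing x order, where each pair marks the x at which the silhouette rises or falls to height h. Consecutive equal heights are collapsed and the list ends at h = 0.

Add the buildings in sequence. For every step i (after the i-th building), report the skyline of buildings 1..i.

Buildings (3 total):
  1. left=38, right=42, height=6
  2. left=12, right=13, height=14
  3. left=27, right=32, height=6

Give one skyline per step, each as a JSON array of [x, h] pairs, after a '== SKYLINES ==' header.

== SKYLINES ==
[[38,6],[42,0]]
[[12,14],[13,0],[38,6],[42,0]]
[[12,14],[13,0],[27,6],[32,0],[38,6],[42,0]]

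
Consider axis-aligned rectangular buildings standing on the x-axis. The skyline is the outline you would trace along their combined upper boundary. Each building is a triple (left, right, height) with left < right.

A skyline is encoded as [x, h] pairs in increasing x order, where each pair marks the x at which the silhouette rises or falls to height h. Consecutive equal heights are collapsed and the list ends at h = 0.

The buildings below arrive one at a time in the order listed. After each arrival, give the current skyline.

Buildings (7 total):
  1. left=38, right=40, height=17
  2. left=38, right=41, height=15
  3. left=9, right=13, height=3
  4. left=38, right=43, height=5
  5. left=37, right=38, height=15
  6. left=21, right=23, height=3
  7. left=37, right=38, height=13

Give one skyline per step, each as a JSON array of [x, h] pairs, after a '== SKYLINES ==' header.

== SKYLINES ==
[[38,17],[40,0]]
[[38,17],[40,15],[41,0]]
[[9,3],[13,0],[38,17],[40,15],[41,0]]
[[9,3],[13,0],[38,17],[40,15],[41,5],[43,0]]
[[9,3],[13,0],[37,15],[38,17],[40,15],[41,5],[43,0]]
[[9,3],[13,0],[21,3],[23,0],[37,15],[38,17],[40,15],[41,5],[43,0]]
[[9,3],[13,0],[21,3],[23,0],[37,15],[38,17],[40,15],[41,5],[43,0]]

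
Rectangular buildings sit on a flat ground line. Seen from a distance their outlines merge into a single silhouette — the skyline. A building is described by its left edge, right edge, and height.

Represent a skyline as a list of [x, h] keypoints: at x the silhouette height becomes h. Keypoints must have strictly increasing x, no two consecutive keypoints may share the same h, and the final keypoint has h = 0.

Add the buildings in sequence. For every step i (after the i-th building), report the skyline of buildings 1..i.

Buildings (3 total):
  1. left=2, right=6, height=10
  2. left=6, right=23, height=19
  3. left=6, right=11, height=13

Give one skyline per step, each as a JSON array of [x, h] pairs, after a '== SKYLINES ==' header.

== SKYLINES ==
[[2,10],[6,0]]
[[2,10],[6,19],[23,0]]
[[2,10],[6,19],[23,0]]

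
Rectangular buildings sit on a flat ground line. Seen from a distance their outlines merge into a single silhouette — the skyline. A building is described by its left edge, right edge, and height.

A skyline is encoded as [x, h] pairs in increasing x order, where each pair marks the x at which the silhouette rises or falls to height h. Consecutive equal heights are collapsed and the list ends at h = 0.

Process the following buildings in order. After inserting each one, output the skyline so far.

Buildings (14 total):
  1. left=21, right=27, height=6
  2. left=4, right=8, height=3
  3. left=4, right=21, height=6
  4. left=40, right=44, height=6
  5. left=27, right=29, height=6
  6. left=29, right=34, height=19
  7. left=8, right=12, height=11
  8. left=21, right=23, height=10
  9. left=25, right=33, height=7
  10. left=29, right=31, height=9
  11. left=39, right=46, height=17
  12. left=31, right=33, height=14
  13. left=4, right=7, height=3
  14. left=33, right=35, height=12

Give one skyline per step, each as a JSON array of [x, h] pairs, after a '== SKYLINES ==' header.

== SKYLINES ==
[[21,6],[27,0]]
[[4,3],[8,0],[21,6],[27,0]]
[[4,6],[27,0]]
[[4,6],[27,0],[40,6],[44,0]]
[[4,6],[29,0],[40,6],[44,0]]
[[4,6],[29,19],[34,0],[40,6],[44,0]]
[[4,6],[8,11],[12,6],[29,19],[34,0],[40,6],[44,0]]
[[4,6],[8,11],[12,6],[21,10],[23,6],[29,19],[34,0],[40,6],[44,0]]
[[4,6],[8,11],[12,6],[21,10],[23,6],[25,7],[29,19],[34,0],[40,6],[44,0]]
[[4,6],[8,11],[12,6],[21,10],[23,6],[25,7],[29,19],[34,0],[40,6],[44,0]]
[[4,6],[8,11],[12,6],[21,10],[23,6],[25,7],[29,19],[34,0],[39,17],[46,0]]
[[4,6],[8,11],[12,6],[21,10],[23,6],[25,7],[29,19],[34,0],[39,17],[46,0]]
[[4,6],[8,11],[12,6],[21,10],[23,6],[25,7],[29,19],[34,0],[39,17],[46,0]]
[[4,6],[8,11],[12,6],[21,10],[23,6],[25,7],[29,19],[34,12],[35,0],[39,17],[46,0]]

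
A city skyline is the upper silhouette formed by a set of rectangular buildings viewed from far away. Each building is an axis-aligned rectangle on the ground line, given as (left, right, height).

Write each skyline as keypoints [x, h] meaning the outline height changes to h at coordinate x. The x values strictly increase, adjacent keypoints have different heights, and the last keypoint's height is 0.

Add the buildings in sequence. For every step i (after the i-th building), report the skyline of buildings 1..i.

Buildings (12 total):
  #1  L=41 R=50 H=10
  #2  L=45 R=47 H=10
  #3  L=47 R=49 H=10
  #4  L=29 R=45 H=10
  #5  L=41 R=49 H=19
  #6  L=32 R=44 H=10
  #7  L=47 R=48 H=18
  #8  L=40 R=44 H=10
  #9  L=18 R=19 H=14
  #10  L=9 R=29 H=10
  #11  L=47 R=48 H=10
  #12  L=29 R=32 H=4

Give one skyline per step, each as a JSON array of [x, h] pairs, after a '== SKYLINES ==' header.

== SKYLINES ==
[[41,10],[50,0]]
[[41,10],[50,0]]
[[41,10],[50,0]]
[[29,10],[50,0]]
[[29,10],[41,19],[49,10],[50,0]]
[[29,10],[41,19],[49,10],[50,0]]
[[29,10],[41,19],[49,10],[50,0]]
[[29,10],[41,19],[49,10],[50,0]]
[[18,14],[19,0],[29,10],[41,19],[49,10],[50,0]]
[[9,10],[18,14],[19,10],[41,19],[49,10],[50,0]]
[[9,10],[18,14],[19,10],[41,19],[49,10],[50,0]]
[[9,10],[18,14],[19,10],[41,19],[49,10],[50,0]]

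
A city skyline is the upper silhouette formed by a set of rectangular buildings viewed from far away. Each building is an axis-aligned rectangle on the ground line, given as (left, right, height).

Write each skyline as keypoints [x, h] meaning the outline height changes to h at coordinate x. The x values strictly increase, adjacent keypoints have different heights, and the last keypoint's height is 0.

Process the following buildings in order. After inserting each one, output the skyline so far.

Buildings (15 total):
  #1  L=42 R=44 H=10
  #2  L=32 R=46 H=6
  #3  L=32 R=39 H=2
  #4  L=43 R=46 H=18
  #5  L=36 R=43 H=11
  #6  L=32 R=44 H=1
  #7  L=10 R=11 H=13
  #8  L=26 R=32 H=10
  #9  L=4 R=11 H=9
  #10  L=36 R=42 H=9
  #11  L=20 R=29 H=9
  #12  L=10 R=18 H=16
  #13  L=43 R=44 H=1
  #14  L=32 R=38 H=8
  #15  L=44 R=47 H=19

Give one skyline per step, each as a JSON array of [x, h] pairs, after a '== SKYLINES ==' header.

== SKYLINES ==
[[42,10],[44,0]]
[[32,6],[42,10],[44,6],[46,0]]
[[32,6],[42,10],[44,6],[46,0]]
[[32,6],[42,10],[43,18],[46,0]]
[[32,6],[36,11],[43,18],[46,0]]
[[32,6],[36,11],[43,18],[46,0]]
[[10,13],[11,0],[32,6],[36,11],[43,18],[46,0]]
[[10,13],[11,0],[26,10],[32,6],[36,11],[43,18],[46,0]]
[[4,9],[10,13],[11,0],[26,10],[32,6],[36,11],[43,18],[46,0]]
[[4,9],[10,13],[11,0],[26,10],[32,6],[36,11],[43,18],[46,0]]
[[4,9],[10,13],[11,0],[20,9],[26,10],[32,6],[36,11],[43,18],[46,0]]
[[4,9],[10,16],[18,0],[20,9],[26,10],[32,6],[36,11],[43,18],[46,0]]
[[4,9],[10,16],[18,0],[20,9],[26,10],[32,6],[36,11],[43,18],[46,0]]
[[4,9],[10,16],[18,0],[20,9],[26,10],[32,8],[36,11],[43,18],[46,0]]
[[4,9],[10,16],[18,0],[20,9],[26,10],[32,8],[36,11],[43,18],[44,19],[47,0]]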